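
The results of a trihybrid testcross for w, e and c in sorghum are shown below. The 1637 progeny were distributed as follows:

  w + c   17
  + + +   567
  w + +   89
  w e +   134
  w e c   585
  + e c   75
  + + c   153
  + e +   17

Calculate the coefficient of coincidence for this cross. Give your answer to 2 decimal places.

0.88

The two most frequent reciprocal classes, w e c and + + +, are the parental types, so the F1 was w e c / + + +.
The two rarest classes, w + c and + e +, are the double crossovers. Comparing them with the parentals, only the e allele has switched, so e is the middle locus and the order is w – e – c.
w–e: (164 + 34)/1637 = 0.1210; e–c: (287 + 34)/1637 = 0.1961.
Expected DCO frequency = 0.1210 × 0.1961 ≈ 0.02373; observed = 34/1637 ≈ 0.02077.
Coefficient of coincidence = 0.02077/0.02373 ≈ 0.88.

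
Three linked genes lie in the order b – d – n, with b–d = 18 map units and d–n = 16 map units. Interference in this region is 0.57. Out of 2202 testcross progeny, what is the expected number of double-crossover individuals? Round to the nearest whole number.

27

Map distances give recombination frequencies of 0.180 and 0.160 for the two intervals.
With interference 0.57 (so coincidence = 0.43), expected double-crossover frequency = 0.180 × 0.160 × 0.43 = 0.01238.
Expected number = 0.01238 × 2202 = 27.27 ≈ 27.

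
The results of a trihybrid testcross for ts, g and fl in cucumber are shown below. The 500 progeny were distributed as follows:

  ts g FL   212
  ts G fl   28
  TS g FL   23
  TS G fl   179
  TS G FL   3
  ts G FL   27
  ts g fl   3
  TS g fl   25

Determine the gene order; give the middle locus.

fl

The two most frequent reciprocal classes, ts g FL and TS G fl, are the parental types, so the F1 was ts g FL / TS G fl.
The two rarest classes, ts g fl and TS G FL, are the double crossovers. Comparing them with the parentals, only the fl allele has switched, so fl is the middle locus and the order is g – fl – ts.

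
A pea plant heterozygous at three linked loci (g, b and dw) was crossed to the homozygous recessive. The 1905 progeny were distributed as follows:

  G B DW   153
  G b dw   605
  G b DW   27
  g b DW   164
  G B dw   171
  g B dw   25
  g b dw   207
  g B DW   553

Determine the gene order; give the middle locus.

The two most frequent reciprocal classes, G b dw and g B DW, are the parental types, so the F1 was G b dw / g B DW.
The two rarest classes, G b DW and g B dw, are the double crossovers. Comparing them with the parentals, only the dw allele has switched, so dw is the middle locus and the order is g – dw – b.

dw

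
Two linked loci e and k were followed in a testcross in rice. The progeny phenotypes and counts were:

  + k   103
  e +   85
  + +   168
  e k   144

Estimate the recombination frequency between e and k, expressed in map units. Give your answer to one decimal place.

The two most frequent classes, + + (168) and e k (144), are the parental types, so the F1 was + + / e k.
The recombinant classes are + k and e +: 103 + 85 = 188.
Recombination frequency = 188/500 = 0.3760 ≈ 37.6%, i.e. 37.6 map units.

37.6 map units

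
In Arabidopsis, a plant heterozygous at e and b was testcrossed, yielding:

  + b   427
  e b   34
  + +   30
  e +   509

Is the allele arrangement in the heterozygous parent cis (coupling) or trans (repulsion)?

The two most frequent classes are + b (427) and e + (509); these are the parental (non-recombinant) types.
So the F1 carried + b on one chromosome and e + on the other — the recessive alleles are on opposite chromosomes (trans / repulsion).

trans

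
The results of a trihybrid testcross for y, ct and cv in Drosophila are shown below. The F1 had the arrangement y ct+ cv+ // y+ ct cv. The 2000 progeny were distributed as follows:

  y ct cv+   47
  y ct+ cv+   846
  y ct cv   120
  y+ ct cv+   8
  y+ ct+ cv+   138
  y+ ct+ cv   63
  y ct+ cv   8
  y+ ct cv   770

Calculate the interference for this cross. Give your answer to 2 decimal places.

0.07

The two rarest classes, y ct+ cv and y+ ct cv+, are the double crossovers. Comparing them with the parentals, only the cv allele has switched, so cv is the middle locus and the order is ct – cv – y.
ct–cv: (110 + 16)/2000 = 0.0630; cv–y: (258 + 16)/2000 = 0.1370.
Expected DCO frequency = 0.0630 × 0.1370 ≈ 0.00863; observed = 16/2000 ≈ 0.00800.
Coefficient of coincidence = 0.00800/0.00863 ≈ 0.93; interference = 1 − 0.93 = 0.07.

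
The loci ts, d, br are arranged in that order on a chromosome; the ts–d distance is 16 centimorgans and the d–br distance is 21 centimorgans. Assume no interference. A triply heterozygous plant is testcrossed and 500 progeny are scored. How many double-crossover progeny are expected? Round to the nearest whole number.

Map distances give recombination frequencies of 0.160 and 0.210 for the two intervals.
With no interference, expected double-crossover frequency = 0.160 × 0.210 = 0.03360.
Expected number = 0.03360 × 500 = 16.80 ≈ 17.

17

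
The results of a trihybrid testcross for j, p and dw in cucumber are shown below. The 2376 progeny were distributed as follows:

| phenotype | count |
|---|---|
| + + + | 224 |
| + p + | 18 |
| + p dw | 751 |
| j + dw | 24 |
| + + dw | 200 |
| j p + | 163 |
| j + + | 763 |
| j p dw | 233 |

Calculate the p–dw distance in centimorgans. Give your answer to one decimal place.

The two most frequent reciprocal classes, + p dw and j + +, are the parental types, so the F1 was + p dw / j + +.
The two rarest classes, + p + and j + dw, are the double crossovers. Comparing them with the parentals, only the dw allele has switched, so dw is the middle locus and the order is p – dw – j.
Crossovers in the p–dw interval produce the single-crossover classes + + dw and j p + (200 + 163 = 363) plus the double crossovers (42).
RF(p–dw) = (363 + 42) / 2376 = 405/2376 = 0.1705 → 17.0 centimorgans.

17.0 centimorgans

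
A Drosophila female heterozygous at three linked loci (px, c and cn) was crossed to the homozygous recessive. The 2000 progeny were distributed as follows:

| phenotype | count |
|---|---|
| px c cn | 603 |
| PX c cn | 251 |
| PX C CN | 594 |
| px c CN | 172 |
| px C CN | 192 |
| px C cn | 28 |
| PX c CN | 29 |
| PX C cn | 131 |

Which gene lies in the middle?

c

The two most frequent reciprocal classes, px c cn and PX C CN, are the parental types, so the F1 was px c cn / PX C CN.
The two rarest classes, px C cn and PX c CN, are the double crossovers. Comparing them with the parentals, only the c allele has switched, so c is the middle locus and the order is cn – c – px.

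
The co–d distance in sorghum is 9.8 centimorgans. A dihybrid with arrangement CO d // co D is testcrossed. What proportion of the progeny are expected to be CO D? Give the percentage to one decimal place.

A map distance of 9.8 centimorgans corresponds to a recombination frequency of 0.098.
The F1 is CO d / co D, so CO D is a recombinant gamete class with expected frequency r/2 = 0.098/2 = 0.0490.
That is 0.0490 = 4.9% of the progeny.

4.9%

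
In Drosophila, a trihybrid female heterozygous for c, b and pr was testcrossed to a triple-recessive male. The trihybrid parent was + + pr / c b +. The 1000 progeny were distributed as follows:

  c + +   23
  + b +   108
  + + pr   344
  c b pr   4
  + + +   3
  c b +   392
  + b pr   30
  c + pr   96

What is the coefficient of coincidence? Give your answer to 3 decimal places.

The two rarest classes, + + + and c b pr, are the double crossovers. Comparing them with the parentals, only the pr allele has switched, so pr is the middle locus and the order is c – pr – b.
c–pr: (204 + 7)/1000 = 0.2110; pr–b: (53 + 7)/1000 = 0.0600.
Expected DCO frequency = 0.2110 × 0.0600 ≈ 0.01266; observed = 7/1000 ≈ 0.00700.
Coefficient of coincidence = 0.00700/0.01266 ≈ 0.553.

0.553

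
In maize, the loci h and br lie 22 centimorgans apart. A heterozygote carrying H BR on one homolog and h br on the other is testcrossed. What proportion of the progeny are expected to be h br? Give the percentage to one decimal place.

39.0%

A map distance of 22 centimorgans corresponds to a recombination frequency of 0.220.
The F1 is H BR / h br, so h br is a parental gamete class with expected frequency (1 − r)/2 = 0.780/2 = 0.3900.
That is 0.3900 = 39.0% of the progeny.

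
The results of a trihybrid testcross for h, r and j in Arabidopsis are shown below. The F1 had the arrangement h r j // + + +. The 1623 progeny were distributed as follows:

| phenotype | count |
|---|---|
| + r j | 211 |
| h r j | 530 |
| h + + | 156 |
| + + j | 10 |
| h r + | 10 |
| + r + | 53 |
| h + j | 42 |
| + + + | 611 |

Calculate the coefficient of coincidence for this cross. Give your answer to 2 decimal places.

The two rarest classes, h r + and + + j, are the double crossovers. Comparing them with the parentals, only the j allele has switched, so j is the middle locus and the order is h – j – r.
h–j: (367 + 20)/1623 = 0.2384; j–r: (95 + 20)/1623 = 0.0709.
Expected DCO frequency = 0.2384 × 0.0709 ≈ 0.01690; observed = 20/1623 ≈ 0.01232.
Coefficient of coincidence = 0.01232/0.01690 ≈ 0.73.

0.73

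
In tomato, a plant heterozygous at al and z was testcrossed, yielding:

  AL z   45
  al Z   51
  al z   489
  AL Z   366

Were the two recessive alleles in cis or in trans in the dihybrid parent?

The two most frequent classes are AL Z (366) and al z (489); these are the parental (non-recombinant) types.
So the F1 carried AL Z on one chromosome and al z on the other — the recessive alleles are on the same chromosome (cis / coupling).

cis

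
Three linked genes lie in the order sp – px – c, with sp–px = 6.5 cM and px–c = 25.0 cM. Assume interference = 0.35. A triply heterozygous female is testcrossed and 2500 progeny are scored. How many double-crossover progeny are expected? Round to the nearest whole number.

26

Map distances give recombination frequencies of 0.065 and 0.250 for the two intervals.
With interference 0.35 (so coincidence = 0.65), expected double-crossover frequency = 0.065 × 0.250 × 0.65 = 0.01056.
Expected number = 0.01056 × 2500 = 26.41 ≈ 26.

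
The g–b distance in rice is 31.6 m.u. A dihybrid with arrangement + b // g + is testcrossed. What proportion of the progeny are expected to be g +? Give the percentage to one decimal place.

34.2%

A map distance of 31.6 m.u. corresponds to a recombination frequency of 0.316.
The F1 is + b / g +, so g + is a parental gamete class with expected frequency (1 − r)/2 = 0.684/2 = 0.3420.
That is 0.3420 = 34.2% of the progeny.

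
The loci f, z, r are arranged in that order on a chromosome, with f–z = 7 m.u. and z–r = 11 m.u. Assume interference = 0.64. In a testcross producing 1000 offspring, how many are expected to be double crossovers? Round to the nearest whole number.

3

Map distances give recombination frequencies of 0.070 and 0.110 for the two intervals.
With interference 0.64 (so coincidence = 0.36), expected double-crossover frequency = 0.070 × 0.110 × 0.36 = 0.00277.
Expected number = 0.00277 × 1000 = 2.77 ≈ 3.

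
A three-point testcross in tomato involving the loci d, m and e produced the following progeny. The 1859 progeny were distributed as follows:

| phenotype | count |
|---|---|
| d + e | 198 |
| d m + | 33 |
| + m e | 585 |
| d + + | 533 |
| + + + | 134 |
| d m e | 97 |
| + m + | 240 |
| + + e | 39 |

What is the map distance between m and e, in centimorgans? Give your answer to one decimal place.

The two most frequent reciprocal classes, + m e and d + +, are the parental types, so the F1 was + m e / d + +.
The two rarest classes, + + e and d m +, are the double crossovers. Comparing them with the parentals, only the m allele has switched, so m is the middle locus and the order is d – m – e.
Crossovers in the m–e interval produce the single-crossover classes + m + and d + e (240 + 198 = 438) plus the double crossovers (72).
RF(m–e) = (438 + 72) / 1859 = 510/1859 = 0.2743 → 27.4 centimorgans.

27.4 centimorgans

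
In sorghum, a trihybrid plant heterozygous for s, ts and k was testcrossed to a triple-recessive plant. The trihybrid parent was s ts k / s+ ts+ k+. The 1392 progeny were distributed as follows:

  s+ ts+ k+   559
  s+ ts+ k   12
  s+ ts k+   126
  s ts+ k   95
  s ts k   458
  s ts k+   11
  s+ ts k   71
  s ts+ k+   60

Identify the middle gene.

The two rarest classes, s ts k+ and s+ ts+ k, are the double crossovers. Comparing them with the parentals, only the k allele has switched, so k is the middle locus and the order is s – k – ts.

k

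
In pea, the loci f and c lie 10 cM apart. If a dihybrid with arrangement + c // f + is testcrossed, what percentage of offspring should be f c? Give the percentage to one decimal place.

5.0%

A map distance of 10 cM corresponds to a recombination frequency of 0.100.
The F1 is + c / f +, so f c is a recombinant gamete class with expected frequency r/2 = 0.100/2 = 0.0500.
That is 0.0500 = 5.0% of the progeny.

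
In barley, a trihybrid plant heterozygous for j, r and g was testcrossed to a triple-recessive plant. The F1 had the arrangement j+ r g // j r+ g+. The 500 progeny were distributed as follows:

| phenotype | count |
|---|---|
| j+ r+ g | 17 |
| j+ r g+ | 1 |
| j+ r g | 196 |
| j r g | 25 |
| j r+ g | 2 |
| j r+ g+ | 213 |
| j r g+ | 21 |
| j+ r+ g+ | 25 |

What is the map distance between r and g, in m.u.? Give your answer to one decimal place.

8.2 m.u.

The two rarest classes, j+ r g+ and j r+ g, are the double crossovers. Comparing them with the parentals, only the g allele has switched, so g is the middle locus and the order is j – g – r.
Crossovers in the g–r interval produce the single-crossover classes j+ r+ g and j r g+ (17 + 21 = 38) plus the double crossovers (3).
RF(g–r) = (38 + 3) / 500 = 41/500 = 0.0820 → 8.2 m.u.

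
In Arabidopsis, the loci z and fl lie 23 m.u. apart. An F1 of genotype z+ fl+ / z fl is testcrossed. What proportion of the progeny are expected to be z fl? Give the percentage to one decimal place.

A map distance of 23 m.u. corresponds to a recombination frequency of 0.230.
The F1 is z+ fl+ / z fl, so z fl is a parental gamete class with expected frequency (1 − r)/2 = 0.770/2 = 0.3850.
That is 0.3850 = 38.5% of the progeny.

38.5%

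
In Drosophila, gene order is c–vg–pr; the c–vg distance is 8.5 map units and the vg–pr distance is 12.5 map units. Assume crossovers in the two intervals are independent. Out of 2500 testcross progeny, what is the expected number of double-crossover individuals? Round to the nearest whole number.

27

Map distances give recombination frequencies of 0.085 and 0.125 for the two intervals.
With no interference, expected double-crossover frequency = 0.085 × 0.125 = 0.01063.
Expected number = 0.01063 × 2500 = 26.56 ≈ 27.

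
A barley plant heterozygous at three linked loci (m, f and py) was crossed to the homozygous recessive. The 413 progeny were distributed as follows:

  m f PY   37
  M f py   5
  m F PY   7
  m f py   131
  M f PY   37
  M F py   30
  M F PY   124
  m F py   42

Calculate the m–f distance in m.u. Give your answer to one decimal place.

The two most frequent reciprocal classes, m f py and M F PY, are the parental types, so the F1 was m f py / M F PY.
The two rarest classes, M f py and m F PY, are the double crossovers. Comparing them with the parentals, only the m allele has switched, so m is the middle locus and the order is py – m – f.
Crossovers in the m–f interval produce the single-crossover classes m F py and M f PY (42 + 37 = 79) plus the double crossovers (12).
RF(m–f) = (79 + 12) / 413 = 91/413 = 0.2203 → 22.0 m.u.

22.0 m.u.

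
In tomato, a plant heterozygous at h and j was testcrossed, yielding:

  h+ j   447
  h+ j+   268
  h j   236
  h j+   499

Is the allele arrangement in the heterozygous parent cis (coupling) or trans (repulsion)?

The two most frequent classes are h+ j (447) and h j+ (499); these are the parental (non-recombinant) types.
So the F1 carried h+ j on one chromosome and h j+ on the other — the recessive alleles are on opposite chromosomes (trans / repulsion).

trans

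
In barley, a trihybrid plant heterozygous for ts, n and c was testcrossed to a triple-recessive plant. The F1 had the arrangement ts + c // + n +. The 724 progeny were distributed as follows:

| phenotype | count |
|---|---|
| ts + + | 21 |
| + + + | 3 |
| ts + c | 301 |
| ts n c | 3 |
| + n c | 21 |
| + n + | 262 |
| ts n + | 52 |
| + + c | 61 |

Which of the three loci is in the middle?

The two rarest classes, ts n c and + + +, are the double crossovers. Comparing them with the parentals, only the n allele has switched, so n is the middle locus and the order is c – n – ts.

n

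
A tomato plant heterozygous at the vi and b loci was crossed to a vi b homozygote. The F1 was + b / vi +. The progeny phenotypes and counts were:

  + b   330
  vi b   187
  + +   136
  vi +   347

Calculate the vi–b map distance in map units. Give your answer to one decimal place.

32.3 map units

The recombinant classes are + + and vi b: 136 + 187 = 323.
Recombination frequency = 323/1000 = 0.3230 ≈ 32.3%, i.e. 32.3 map units.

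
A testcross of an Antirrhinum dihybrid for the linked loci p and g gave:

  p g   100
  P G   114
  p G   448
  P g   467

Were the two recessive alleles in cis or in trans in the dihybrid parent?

trans

The two most frequent classes are P g (467) and p G (448); these are the parental (non-recombinant) types.
So the F1 carried P g on one chromosome and p G on the other — the recessive alleles are on opposite chromosomes (trans / repulsion).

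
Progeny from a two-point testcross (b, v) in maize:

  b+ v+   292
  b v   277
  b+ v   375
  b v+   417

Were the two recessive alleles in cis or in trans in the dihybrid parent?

trans

The two most frequent classes are b+ v (375) and b v+ (417); these are the parental (non-recombinant) types.
So the F1 carried b+ v on one chromosome and b v+ on the other — the recessive alleles are on opposite chromosomes (trans / repulsion).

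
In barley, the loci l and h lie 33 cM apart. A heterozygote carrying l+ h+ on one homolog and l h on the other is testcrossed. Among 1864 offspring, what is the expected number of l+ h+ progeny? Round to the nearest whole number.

A map distance of 33 cM corresponds to a recombination frequency of 0.330.
The F1 is l+ h+ / l h, so l+ h+ is a parental gamete class with expected frequency (1 − r)/2 = 0.670/2 = 0.3350.
Expected number = 0.3350 × 1864 = 624.44 ≈ 624.

624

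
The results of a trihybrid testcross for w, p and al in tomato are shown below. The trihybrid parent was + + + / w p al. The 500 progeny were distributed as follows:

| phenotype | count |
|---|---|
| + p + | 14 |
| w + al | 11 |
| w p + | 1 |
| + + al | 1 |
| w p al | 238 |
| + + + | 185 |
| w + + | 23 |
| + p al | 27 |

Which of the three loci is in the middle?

al

The two rarest classes, + + al and w p +, are the double crossovers. Comparing them with the parentals, only the al allele has switched, so al is the middle locus and the order is p – al – w.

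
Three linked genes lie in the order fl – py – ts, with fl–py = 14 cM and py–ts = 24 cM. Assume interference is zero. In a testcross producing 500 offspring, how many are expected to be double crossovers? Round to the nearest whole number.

Map distances give recombination frequencies of 0.140 and 0.240 for the two intervals.
With no interference, expected double-crossover frequency = 0.140 × 0.240 = 0.03360.
Expected number = 0.03360 × 500 = 16.80 ≈ 17.

17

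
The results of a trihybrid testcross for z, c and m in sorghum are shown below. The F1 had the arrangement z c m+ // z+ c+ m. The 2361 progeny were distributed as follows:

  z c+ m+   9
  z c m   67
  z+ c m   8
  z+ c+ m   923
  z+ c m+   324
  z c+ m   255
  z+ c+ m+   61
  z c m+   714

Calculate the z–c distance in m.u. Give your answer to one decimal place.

The two rarest classes, z c+ m+ and z+ c m, are the double crossovers. Comparing them with the parentals, only the c allele has switched, so c is the middle locus and the order is z – c – m.
Crossovers in the z–c interval produce the single-crossover classes z+ c m+ and z c+ m (324 + 255 = 579) plus the double crossovers (17).
RF(z–c) = (579 + 17) / 2361 = 596/2361 = 0.2524 → 25.2 m.u.

25.2 m.u.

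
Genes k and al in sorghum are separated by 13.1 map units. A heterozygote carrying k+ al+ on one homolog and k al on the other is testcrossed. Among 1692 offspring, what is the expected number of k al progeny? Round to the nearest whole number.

735

A map distance of 13.1 map units corresponds to a recombination frequency of 0.131.
The F1 is k+ al+ / k al, so k al is a parental gamete class with expected frequency (1 − r)/2 = 0.869/2 = 0.4345.
Expected number = 0.4345 × 1692 = 735.17 ≈ 735.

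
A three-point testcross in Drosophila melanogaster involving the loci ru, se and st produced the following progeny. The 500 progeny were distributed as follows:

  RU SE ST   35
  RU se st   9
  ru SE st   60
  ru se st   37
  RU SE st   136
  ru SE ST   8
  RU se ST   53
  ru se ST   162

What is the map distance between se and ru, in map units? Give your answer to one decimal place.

26.0 map units

The two most frequent reciprocal classes, ru se ST and RU SE st, are the parental types, so the F1 was ru se ST / RU SE st.
The two rarest classes, ru SE ST and RU se st, are the double crossovers. Comparing them with the parentals, only the se allele has switched, so se is the middle locus and the order is ru – se – st.
Crossovers in the ru–se interval produce the single-crossover classes RU se ST and ru SE st (53 + 60 = 113) plus the double crossovers (17).
RF(ru–se) = (113 + 17) / 500 = 130/500 = 0.2600 → 26.0 map units.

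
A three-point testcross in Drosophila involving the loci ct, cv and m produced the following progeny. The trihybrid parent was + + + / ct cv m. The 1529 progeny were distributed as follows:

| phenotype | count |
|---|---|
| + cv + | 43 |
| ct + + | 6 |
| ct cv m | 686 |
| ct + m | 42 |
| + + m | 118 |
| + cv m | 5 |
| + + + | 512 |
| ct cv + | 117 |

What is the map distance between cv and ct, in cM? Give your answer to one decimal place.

The two rarest classes, ct + + and + cv m, are the double crossovers. Comparing them with the parentals, only the ct allele has switched, so ct is the middle locus and the order is cv – ct – m.
Crossovers in the cv–ct interval produce the single-crossover classes + cv + and ct + m (43 + 42 = 85) plus the double crossovers (11).
RF(cv–ct) = (85 + 11) / 1529 = 96/1529 = 0.0628 → 6.3 cM.

6.3 cM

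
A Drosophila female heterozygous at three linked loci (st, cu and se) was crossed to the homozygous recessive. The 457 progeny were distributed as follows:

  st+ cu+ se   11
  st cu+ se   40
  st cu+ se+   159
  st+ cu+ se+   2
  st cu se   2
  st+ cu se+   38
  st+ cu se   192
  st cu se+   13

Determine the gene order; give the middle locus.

st

The two most frequent reciprocal classes, st cu+ se+ and st+ cu se, are the parental types, so the F1 was st cu+ se+ / st+ cu se.
The two rarest classes, st+ cu+ se+ and st cu se, are the double crossovers. Comparing them with the parentals, only the st allele has switched, so st is the middle locus and the order is se – st – cu.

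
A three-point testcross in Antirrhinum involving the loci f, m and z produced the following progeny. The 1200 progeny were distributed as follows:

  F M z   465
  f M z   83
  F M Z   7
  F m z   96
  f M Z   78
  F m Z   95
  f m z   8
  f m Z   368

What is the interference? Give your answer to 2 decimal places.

The two most frequent reciprocal classes, F M z and f m Z, are the parental types, so the F1 was F M z / f m Z.
The two rarest classes, F M Z and f m z, are the double crossovers. Comparing them with the parentals, only the z allele has switched, so z is the middle locus and the order is f – z – m.
f–z: (178 + 15)/1200 = 0.1608; z–m: (174 + 15)/1200 = 0.1575.
Expected DCO frequency = 0.1608 × 0.1575 ≈ 0.02533; observed = 15/1200 ≈ 0.01250.
Coefficient of coincidence = 0.01250/0.02533 ≈ 0.49; interference = 1 − 0.49 = 0.51.

0.51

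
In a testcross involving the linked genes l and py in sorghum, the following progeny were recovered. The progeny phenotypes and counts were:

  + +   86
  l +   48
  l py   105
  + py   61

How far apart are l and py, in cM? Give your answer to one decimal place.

The two most frequent classes, + + (86) and l py (105), are the parental types, so the F1 was + + / l py.
The recombinant classes are + py and l +: 61 + 48 = 109.
Recombination frequency = 109/300 = 0.3633 ≈ 36.3%, i.e. 36.3 cM.

36.3 cM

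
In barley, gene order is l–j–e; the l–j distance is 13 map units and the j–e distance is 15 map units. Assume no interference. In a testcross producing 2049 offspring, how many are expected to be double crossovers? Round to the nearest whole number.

40

Map distances give recombination frequencies of 0.130 and 0.150 for the two intervals.
With no interference, expected double-crossover frequency = 0.130 × 0.150 = 0.01950.
Expected number = 0.01950 × 2049 = 39.96 ≈ 40.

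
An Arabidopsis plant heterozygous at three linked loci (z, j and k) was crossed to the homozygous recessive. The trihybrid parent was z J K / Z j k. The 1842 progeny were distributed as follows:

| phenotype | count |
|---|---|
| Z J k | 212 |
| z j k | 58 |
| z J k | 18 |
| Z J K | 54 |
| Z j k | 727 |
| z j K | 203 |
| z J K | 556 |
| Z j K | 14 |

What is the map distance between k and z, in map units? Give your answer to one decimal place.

The two rarest classes, z J k and Z j K, are the double crossovers. Comparing them with the parentals, only the k allele has switched, so k is the middle locus and the order is z – k – j.
Crossovers in the z–k interval produce the single-crossover classes Z J K and z j k (54 + 58 = 112) plus the double crossovers (32).
RF(z–k) = (112 + 32) / 1842 = 144/1842 = 0.0782 → 7.8 map units.

7.8 map units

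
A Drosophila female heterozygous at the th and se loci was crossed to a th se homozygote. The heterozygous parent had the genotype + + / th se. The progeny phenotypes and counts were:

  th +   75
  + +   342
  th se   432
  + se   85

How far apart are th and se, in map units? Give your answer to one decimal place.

The recombinant classes are + se and th +: 85 + 75 = 160.
Recombination frequency = 160/934 = 0.1713 ≈ 17.1%, i.e. 17.1 map units.

17.1 map units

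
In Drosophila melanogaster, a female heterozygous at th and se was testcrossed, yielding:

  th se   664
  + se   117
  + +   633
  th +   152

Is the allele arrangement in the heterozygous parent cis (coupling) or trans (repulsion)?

The two most frequent classes are + + (633) and th se (664); these are the parental (non-recombinant) types.
So the F1 carried + + on one chromosome and th se on the other — the recessive alleles are on the same chromosome (cis / coupling).

cis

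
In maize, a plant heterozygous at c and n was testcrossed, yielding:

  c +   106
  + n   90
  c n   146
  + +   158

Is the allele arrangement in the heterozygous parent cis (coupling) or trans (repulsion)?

The two most frequent classes are + + (158) and c n (146); these are the parental (non-recombinant) types.
So the F1 carried + + on one chromosome and c n on the other — the recessive alleles are on the same chromosome (cis / coupling).

cis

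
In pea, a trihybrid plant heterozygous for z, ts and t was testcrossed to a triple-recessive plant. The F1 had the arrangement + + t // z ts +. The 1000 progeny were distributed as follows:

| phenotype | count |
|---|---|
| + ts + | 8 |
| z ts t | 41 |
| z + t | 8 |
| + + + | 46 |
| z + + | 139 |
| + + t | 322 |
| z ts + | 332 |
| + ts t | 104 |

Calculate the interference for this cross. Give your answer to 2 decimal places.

The two rarest classes, z + t and + ts +, are the double crossovers. Comparing them with the parentals, only the z allele has switched, so z is the middle locus and the order is ts – z – t.
ts–z: (243 + 16)/1000 = 0.2590; z–t: (87 + 16)/1000 = 0.1030.
Expected DCO frequency = 0.2590 × 0.1030 ≈ 0.02668; observed = 16/1000 ≈ 0.01600.
Coefficient of coincidence = 0.01600/0.02668 ≈ 0.60; interference = 1 − 0.60 = 0.40.

0.40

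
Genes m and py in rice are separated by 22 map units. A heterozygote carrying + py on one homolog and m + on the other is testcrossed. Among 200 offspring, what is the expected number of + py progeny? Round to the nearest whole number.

78

A map distance of 22 map units corresponds to a recombination frequency of 0.220.
The F1 is + py / m +, so + py is a parental gamete class with expected frequency (1 − r)/2 = 0.780/2 = 0.3900.
Expected number = 0.3900 × 200 = 78.00 ≈ 78.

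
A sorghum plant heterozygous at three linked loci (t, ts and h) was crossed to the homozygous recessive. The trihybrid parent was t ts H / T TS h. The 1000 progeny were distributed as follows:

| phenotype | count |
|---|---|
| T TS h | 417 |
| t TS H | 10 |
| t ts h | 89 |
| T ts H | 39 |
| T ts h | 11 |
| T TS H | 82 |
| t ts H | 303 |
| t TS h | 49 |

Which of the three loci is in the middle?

ts

The two rarest classes, t TS H and T ts h, are the double crossovers. Comparing them with the parentals, only the ts allele has switched, so ts is the middle locus and the order is h – ts – t.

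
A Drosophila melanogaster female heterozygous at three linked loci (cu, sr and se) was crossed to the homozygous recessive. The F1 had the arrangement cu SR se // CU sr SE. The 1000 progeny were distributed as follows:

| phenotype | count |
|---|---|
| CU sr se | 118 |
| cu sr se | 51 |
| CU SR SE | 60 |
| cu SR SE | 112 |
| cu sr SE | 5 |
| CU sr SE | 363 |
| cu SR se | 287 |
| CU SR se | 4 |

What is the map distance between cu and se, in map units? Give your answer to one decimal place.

23.9 map units

The two rarest classes, CU SR se and cu sr SE, are the double crossovers. Comparing them with the parentals, only the cu allele has switched, so cu is the middle locus and the order is se – cu – sr.
Crossovers in the se–cu interval produce the single-crossover classes cu SR SE and CU sr se (112 + 118 = 230) plus the double crossovers (9).
RF(se–cu) = (230 + 9) / 1000 = 239/1000 = 0.2390 → 23.9 map units.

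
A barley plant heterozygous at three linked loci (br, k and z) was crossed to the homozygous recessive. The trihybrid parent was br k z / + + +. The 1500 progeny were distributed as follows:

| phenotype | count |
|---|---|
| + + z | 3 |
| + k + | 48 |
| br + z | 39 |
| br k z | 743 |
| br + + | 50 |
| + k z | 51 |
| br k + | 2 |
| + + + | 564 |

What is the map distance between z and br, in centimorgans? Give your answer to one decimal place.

7.1 centimorgans

The two rarest classes, br k + and + + z, are the double crossovers. Comparing them with the parentals, only the z allele has switched, so z is the middle locus and the order is k – z – br.
Crossovers in the z–br interval produce the single-crossover classes + k z and br + + (51 + 50 = 101) plus the double crossovers (5).
RF(z–br) = (101 + 5) / 1500 = 106/1500 = 0.0707 → 7.1 centimorgans.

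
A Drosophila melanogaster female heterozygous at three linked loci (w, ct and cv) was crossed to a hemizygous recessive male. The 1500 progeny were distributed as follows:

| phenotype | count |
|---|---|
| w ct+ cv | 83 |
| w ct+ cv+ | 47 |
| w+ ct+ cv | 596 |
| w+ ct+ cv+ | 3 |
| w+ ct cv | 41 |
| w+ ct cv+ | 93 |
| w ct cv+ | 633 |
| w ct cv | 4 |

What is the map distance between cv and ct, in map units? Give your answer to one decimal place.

6.3 map units

The two most frequent reciprocal classes, w+ ct+ cv and w ct cv+, are the parental types, so the F1 was w+ ct+ cv / w ct cv+.
The two rarest classes, w+ ct+ cv+ and w ct cv, are the double crossovers. Comparing them with the parentals, only the cv allele has switched, so cv is the middle locus and the order is w – cv – ct.
Crossovers in the cv–ct interval produce the single-crossover classes w+ ct cv and w ct+ cv+ (41 + 47 = 88) plus the double crossovers (7).
RF(cv–ct) = (88 + 7) / 1500 = 95/1500 = 0.0633 → 6.3 map units.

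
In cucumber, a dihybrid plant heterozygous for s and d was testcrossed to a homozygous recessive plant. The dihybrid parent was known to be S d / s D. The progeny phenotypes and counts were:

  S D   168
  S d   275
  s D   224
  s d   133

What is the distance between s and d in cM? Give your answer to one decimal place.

37.6 cM

The recombinant classes are S D and s d: 168 + 133 = 301.
Recombination frequency = 301/800 = 0.3762 ≈ 37.6%, i.e. 37.6 cM.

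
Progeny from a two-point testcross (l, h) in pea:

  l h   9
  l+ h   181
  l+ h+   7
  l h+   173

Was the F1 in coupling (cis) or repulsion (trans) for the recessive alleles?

The two most frequent classes are l+ h (181) and l h+ (173); these are the parental (non-recombinant) types.
So the F1 carried l+ h on one chromosome and l h+ on the other — the recessive alleles are on opposite chromosomes (trans / repulsion).

trans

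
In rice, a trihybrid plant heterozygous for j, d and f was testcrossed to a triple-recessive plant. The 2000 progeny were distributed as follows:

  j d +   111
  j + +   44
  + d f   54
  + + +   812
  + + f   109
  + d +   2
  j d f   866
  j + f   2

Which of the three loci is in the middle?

d

The two most frequent reciprocal classes, + + + and j d f, are the parental types, so the F1 was + + + / j d f.
The two rarest classes, + d + and j + f, are the double crossovers. Comparing them with the parentals, only the d allele has switched, so d is the middle locus and the order is f – d – j.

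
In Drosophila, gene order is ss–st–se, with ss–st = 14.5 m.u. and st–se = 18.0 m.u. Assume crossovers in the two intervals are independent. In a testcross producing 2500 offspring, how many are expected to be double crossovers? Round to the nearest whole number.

65

Map distances give recombination frequencies of 0.145 and 0.180 for the two intervals.
With no interference, expected double-crossover frequency = 0.145 × 0.180 = 0.02610.
Expected number = 0.02610 × 2500 = 65.25 ≈ 65.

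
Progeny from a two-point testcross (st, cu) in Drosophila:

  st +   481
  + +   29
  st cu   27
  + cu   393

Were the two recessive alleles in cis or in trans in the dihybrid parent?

The two most frequent classes are + cu (393) and st + (481); these are the parental (non-recombinant) types.
So the F1 carried + cu on one chromosome and st + on the other — the recessive alleles are on opposite chromosomes (trans / repulsion).

trans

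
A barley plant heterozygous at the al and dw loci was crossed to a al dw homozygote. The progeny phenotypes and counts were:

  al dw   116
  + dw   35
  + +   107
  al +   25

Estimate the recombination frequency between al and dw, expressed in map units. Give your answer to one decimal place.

21.2 map units

The two most frequent classes, + + (107) and al dw (116), are the parental types, so the F1 was + + / al dw.
The recombinant classes are + dw and al +: 35 + 25 = 60.
Recombination frequency = 60/283 = 0.2120 ≈ 21.2%, i.e. 21.2 map units.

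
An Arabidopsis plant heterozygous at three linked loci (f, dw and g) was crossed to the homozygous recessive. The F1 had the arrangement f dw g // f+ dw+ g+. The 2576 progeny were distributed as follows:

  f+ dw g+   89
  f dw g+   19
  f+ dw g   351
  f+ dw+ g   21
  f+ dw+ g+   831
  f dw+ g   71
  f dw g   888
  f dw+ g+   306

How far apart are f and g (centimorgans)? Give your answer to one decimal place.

27.1 centimorgans

The two rarest classes, f dw g+ and f+ dw+ g, are the double crossovers. Comparing them with the parentals, only the g allele has switched, so g is the middle locus and the order is dw – g – f.
Crossovers in the g–f interval produce the single-crossover classes f+ dw g and f dw+ g+ (351 + 306 = 657) plus the double crossovers (40).
RF(g–f) = (657 + 40) / 2576 = 697/2576 = 0.2706 → 27.1 centimorgans.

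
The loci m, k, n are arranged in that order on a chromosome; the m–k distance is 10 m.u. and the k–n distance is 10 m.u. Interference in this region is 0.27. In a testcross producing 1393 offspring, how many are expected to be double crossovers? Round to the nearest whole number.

10

Map distances give recombination frequencies of 0.100 and 0.100 for the two intervals.
With interference 0.27 (so coincidence = 0.73), expected double-crossover frequency = 0.100 × 0.100 × 0.73 = 0.00730.
Expected number = 0.00730 × 1393 = 10.17 ≈ 10.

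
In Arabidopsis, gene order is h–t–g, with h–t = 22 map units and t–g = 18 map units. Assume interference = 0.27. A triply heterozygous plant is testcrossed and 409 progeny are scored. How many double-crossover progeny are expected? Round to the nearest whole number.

Map distances give recombination frequencies of 0.220 and 0.180 for the two intervals.
With interference 0.27 (so coincidence = 0.73), expected double-crossover frequency = 0.220 × 0.180 × 0.73 = 0.02891.
Expected number = 0.02891 × 409 = 11.82 ≈ 12.

12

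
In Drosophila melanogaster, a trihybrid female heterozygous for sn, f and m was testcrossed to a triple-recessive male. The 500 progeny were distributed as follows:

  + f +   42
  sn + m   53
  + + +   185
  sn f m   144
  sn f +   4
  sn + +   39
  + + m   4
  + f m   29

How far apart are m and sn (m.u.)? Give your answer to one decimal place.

The two most frequent reciprocal classes, sn f m and + + +, are the parental types, so the F1 was sn f m / + + +.
The two rarest classes, sn f + and + + m, are the double crossovers. Comparing them with the parentals, only the m allele has switched, so m is the middle locus and the order is f – m – sn.
Crossovers in the m–sn interval produce the single-crossover classes + f m and sn + + (29 + 39 = 68) plus the double crossovers (8).
RF(m–sn) = (68 + 8) / 500 = 76/500 = 0.1520 → 15.2 m.u.

15.2 m.u.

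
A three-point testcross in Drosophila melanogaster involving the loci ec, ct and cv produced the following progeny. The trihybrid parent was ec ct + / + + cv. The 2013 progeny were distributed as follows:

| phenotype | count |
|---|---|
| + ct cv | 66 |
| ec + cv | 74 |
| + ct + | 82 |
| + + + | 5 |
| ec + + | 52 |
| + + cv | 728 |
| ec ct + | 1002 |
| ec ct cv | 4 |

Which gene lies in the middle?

cv

The two rarest classes, ec ct cv and + + +, are the double crossovers. Comparing them with the parentals, only the cv allele has switched, so cv is the middle locus and the order is ct – cv – ec.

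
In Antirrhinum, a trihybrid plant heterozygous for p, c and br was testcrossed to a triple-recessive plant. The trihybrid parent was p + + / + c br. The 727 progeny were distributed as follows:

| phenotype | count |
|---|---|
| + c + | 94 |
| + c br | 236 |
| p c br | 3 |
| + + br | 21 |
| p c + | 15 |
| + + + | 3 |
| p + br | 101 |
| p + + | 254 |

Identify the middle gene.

p

The two rarest classes, + + + and p c br, are the double crossovers. Comparing them with the parentals, only the p allele has switched, so p is the middle locus and the order is c – p – br.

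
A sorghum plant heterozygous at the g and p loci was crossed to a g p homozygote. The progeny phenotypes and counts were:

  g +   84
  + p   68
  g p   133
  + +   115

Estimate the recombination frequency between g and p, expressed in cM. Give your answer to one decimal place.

38.0 cM

The two most frequent classes, + + (115) and g p (133), are the parental types, so the F1 was + + / g p.
The recombinant classes are + p and g +: 68 + 84 = 152.
Recombination frequency = 152/400 = 0.3800 ≈ 38.0%, i.e. 38.0 cM.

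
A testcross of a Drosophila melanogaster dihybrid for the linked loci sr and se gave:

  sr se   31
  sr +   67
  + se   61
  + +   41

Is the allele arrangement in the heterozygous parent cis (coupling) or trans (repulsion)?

The two most frequent classes are + se (61) and sr + (67); these are the parental (non-recombinant) types.
So the F1 carried + se on one chromosome and sr + on the other — the recessive alleles are on opposite chromosomes (trans / repulsion).

trans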